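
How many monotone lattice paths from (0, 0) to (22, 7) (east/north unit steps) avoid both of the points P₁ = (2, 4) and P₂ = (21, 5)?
Number of paths = 1337775

Inclusion–exclusion. Total paths: C(29, 22) = 1560780. Through P₁: C(6, 2)·C(23, 20) = 26565. Through P₂: C(26, 21)·C(3, 1) = 197340. Since P₁ is strictly southwest of P₂, a monotone path through both must visit P₁ then P₂; paths through both = C(6, 2)·C(20, 19)·C(3, 1) = 900. Avoid both = 1560780 − 26565 − 197340 + 900 = 1337775.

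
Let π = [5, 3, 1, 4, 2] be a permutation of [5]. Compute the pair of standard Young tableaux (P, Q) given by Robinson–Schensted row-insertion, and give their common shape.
P = [1, 2] / [3, 4] / [5];  Q = [1, 4] / [2, 5] / [3];  common shape = (2, 2, 1)

Row-insert the values π_1, π_2, … into P one at a time, bumping the leftmost entry strictly greater than the inserted value down to the next row. The recording tableau Q records, in position (i, j), the step at which that cell was added to P.
  Insert 5 (step 1): P = [5];  Q = [1]
  Insert 3 (step 2): P = [3] / [5];  Q = [1] / [2]
  Insert 1 (step 3): P = [1] / [3] / [5];  Q = [1] / [2] / [3]
  Insert 4 (step 4): P = [1, 4] / [3] / [5];  Q = [1, 4] / [2] / [3]
  Insert 2 (step 5): P = [1, 2] / [3, 4] / [5];  Q = [1, 4] / [2, 5] / [3]
Final shape: (2, 2, 1).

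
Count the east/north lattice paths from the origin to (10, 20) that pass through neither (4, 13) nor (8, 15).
Number of paths = 16414041

Inclusion–exclusion. Total paths: C(30, 10) = 30045015. Through P₁: C(17, 4)·C(13, 6) = 4084080. Through P₂: C(23, 8)·C(7, 2) = 10296594. Since P₁ is strictly southwest of P₂, a monotone path through both must visit P₁ then P₂; paths through both = C(17, 4)·C(6, 4)·C(7, 2) = 749700. Avoid both = 30045015 − 4084080 − 10296594 + 749700 = 16414041.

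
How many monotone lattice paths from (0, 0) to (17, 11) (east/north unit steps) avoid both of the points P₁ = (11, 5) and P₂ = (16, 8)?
Number of paths = 15474696

Inclusion–exclusion. Total paths: C(28, 17) = 21474180. Through P₁: C(16, 11)·C(12, 6) = 4036032. Through P₂: C(24, 16)·C(4, 1) = 2941884. Since P₁ is strictly southwest of P₂, a monotone path through both must visit P₁ then P₂; paths through both = C(16, 11)·C(8, 5)·C(4, 1) = 978432. Avoid both = 21474180 − 4036032 − 2941884 + 978432 = 15474696.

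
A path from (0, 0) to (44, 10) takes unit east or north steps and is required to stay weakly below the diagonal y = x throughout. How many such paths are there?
Number of paths = 18612776910

By the reflection principle (André's argument), the number of monotone paths to (44, 10) with n ≤ m that never go above y = x is C(54, 44) − C(54, 45) = 23930713170 − 5317936260 = 18612776910.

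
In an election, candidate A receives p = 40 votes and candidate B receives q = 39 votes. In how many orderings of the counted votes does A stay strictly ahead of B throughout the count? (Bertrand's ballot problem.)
Strict-lead orderings = 680425371729975800390

Total orderings of the 79 votes with 40 for A: C(79, 40) = 53753604366668088230810. By the Bertrand ballot formula (Cycle Lemma / reflection principle), the number of orderings in which A is strictly ahead of B throughout is (p − q)/(p + q) · C(p + q, p) = (40 − 39)/(40 + 39) · 53753604366668088230810 = 680425371729975800390.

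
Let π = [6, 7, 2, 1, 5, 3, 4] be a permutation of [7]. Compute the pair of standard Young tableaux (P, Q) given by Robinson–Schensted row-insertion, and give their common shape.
P = [1, 3, 4] / [2, 5] / [6, 7];  Q = [1, 2, 7] / [3, 5] / [4, 6];  common shape = (3, 2, 2)

Row-insert the values π_1, π_2, … into P one at a time, bumping the leftmost entry strictly greater than the inserted value down to the next row. The recording tableau Q records, in position (i, j), the step at which that cell was added to P.
  Insert 6 (step 1): P = [6];  Q = [1]
  Insert 7 (step 2): P = [6, 7];  Q = [1, 2]
  Insert 2 (step 3): P = [2, 7] / [6];  Q = [1, 2] / [3]
  Insert 1 (step 4): P = [1, 7] / [2] / [6];  Q = [1, 2] / [3] / [4]
  Insert 5 (step 5): P = [1, 5] / [2, 7] / [6];  Q = [1, 2] / [3, 5] / [4]
  Insert 3 (step 6): P = [1, 3] / [2, 5] / [6, 7];  Q = [1, 2] / [3, 5] / [4, 6]
  Insert 4 (step 7): P = [1, 3, 4] / [2, 5] / [6, 7];  Q = [1, 2, 7] / [3, 5] / [4, 6]
Final shape: (3, 2, 2).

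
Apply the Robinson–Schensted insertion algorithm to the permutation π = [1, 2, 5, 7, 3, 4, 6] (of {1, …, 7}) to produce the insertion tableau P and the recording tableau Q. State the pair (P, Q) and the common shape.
P = [1, 2, 3, 4, 6] / [5, 7];  Q = [1, 2, 3, 4, 7] / [5, 6];  common shape = (5, 2)

Row-insert the values π_1, π_2, … into P one at a time, bumping the leftmost entry strictly greater than the inserted value down to the next row. The recording tableau Q records, in position (i, j), the step at which that cell was added to P.
  Insert 1 (step 1): P = [1];  Q = [1]
  Insert 2 (step 2): P = [1, 2];  Q = [1, 2]
  Insert 5 (step 3): P = [1, 2, 5];  Q = [1, 2, 3]
  Insert 7 (step 4): P = [1, 2, 5, 7];  Q = [1, 2, 3, 4]
  Insert 3 (step 5): P = [1, 2, 3, 7] / [5];  Q = [1, 2, 3, 4] / [5]
  Insert 4 (step 6): P = [1, 2, 3, 4] / [5, 7];  Q = [1, 2, 3, 4] / [5, 6]
  Insert 6 (step 7): P = [1, 2, 3, 4, 6] / [5, 7];  Q = [1, 2, 3, 4, 7] / [5, 6]
Final shape: (5, 2).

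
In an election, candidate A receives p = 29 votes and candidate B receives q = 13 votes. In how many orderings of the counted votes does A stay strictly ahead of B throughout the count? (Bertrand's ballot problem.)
Strict-lead orderings = 9721421440

Total orderings of the 42 votes with 29 for A: C(42, 29) = 25518731280. By the Bertrand ballot formula (Cycle Lemma / reflection principle), the number of orderings in which A is strictly ahead of B throughout is (p − q)/(p + q) · C(p + q, p) = (29 − 13)/(29 + 13) · 25518731280 = 9721421440.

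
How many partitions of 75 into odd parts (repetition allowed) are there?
p_odd(75) = 48446

Enumerate partitions using only odd parts via the recurrence o(n, m) = o(n, m−2) + o(n−m, m) over odd m, starting from the largest odd part ≤ n. This gives p_odd(75) = 48446. (Euler's theorem: equals the count of distinct-part partitions.)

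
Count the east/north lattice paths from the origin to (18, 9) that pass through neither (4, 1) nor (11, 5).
Number of paths = 2191035

Inclusion–exclusion. Total paths: C(27, 18) = 4686825. Through P₁: C(5, 4)·C(22, 14) = 1598850. Through P₂: C(16, 11)·C(11, 7) = 1441440. Since P₁ is strictly southwest of P₂, a monotone path through both must visit P₁ then P₂; paths through both = C(5, 4)·C(11, 7)·C(11, 7) = 544500. Avoid both = 4686825 − 1598850 − 1441440 + 544500 = 2191035.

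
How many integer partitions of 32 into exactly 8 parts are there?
p(32, 8 parts) = 919

Partitions of n into exactly k parts are in bijection with partitions of n − k into at most k parts (subtract 1 from each part). So p(32, exactly 8) = p(24, parts ≤ 8). Computing via the recurrence p(m, j) = p(m, j−1) + p(m−j, j) gives 919.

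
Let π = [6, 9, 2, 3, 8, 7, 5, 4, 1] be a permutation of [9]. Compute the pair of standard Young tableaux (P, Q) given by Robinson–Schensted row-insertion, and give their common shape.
P = [1, 3, 4] / [2, 7] / [5] / [6] / [8] / [9];  Q = [1, 2, 5] / [3, 4] / [6] / [7] / [8] / [9];  common shape = (3, 2, 1, 1, 1, 1)

Row-insert the values π_1, π_2, … into P one at a time, bumping the leftmost entry strictly greater than the inserted value down to the next row. The recording tableau Q records, in position (i, j), the step at which that cell was added to P.
  Insert 6 (step 1): P = [6];  Q = [1]
  Insert 9 (step 2): P = [6, 9];  Q = [1, 2]
  Insert 2 (step 3): P = [2, 9] / [6];  Q = [1, 2] / [3]
  Insert 3 (step 4): P = [2, 3] / [6, 9];  Q = [1, 2] / [3, 4]
  Insert 8 (step 5): P = [2, 3, 8] / [6, 9];  Q = [1, 2, 5] / [3, 4]
  Insert 7 (step 6): P = [2, 3, 7] / [6, 8] / [9];  Q = [1, 2, 5] / [3, 4] / [6]
  Insert 5 (step 7): P = [2, 3, 5] / [6, 7] / [8] / [9];  Q = [1, 2, 5] / [3, 4] / [6] / [7]
  Insert 4 (step 8): P = [2, 3, 4] / [5, 7] / [6] / [8] / [9];  Q = [1, 2, 5] / [3, 4] / [6] / [7] / [8]
  Insert 1 (step 9): P = [1, 3, 4] / [2, 7] / [5] / [6] / [8] / [9];  Q = [1, 2, 5] / [3, 4] / [6] / [7] / [8] / [9]
Final shape: (3, 2, 1, 1, 1, 1).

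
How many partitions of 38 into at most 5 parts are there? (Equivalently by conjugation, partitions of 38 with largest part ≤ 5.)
p(38, parts ≤ 5) = 1469

Use the recurrence p(n, m) = p(n, m−1) + p(n−m, m): either the largest part is < m (count p(n, m−1)) or the largest part is exactly m (remove one copy of m, count p(n−m, m)). With p(0, ·) = 1 this gives p(38, parts ≤ 5) = 1469. (By conjugating Young diagrams, this also counts partitions of 38 into at most 5 parts.)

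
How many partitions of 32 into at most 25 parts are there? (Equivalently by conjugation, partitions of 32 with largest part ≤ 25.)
p(32, parts ≤ 25) = 8319

Use the recurrence p(n, m) = p(n, m−1) + p(n−m, m): either the largest part is < m (count p(n, m−1)) or the largest part is exactly m (remove one copy of m, count p(n−m, m)). With p(0, ·) = 1 this gives p(32, parts ≤ 25) = 8319. (By conjugating Young diagrams, this also counts partitions of 32 into at most 25 parts.)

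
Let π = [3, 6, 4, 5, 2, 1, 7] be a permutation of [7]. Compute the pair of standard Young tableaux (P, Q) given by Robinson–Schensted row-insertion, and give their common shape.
P = [1, 4, 5, 7] / [2] / [3] / [6];  Q = [1, 2, 4, 7] / [3] / [5] / [6];  common shape = (4, 1, 1, 1)

Row-insert the values π_1, π_2, … into P one at a time, bumping the leftmost entry strictly greater than the inserted value down to the next row. The recording tableau Q records, in position (i, j), the step at which that cell was added to P.
  Insert 3 (step 1): P = [3];  Q = [1]
  Insert 6 (step 2): P = [3, 6];  Q = [1, 2]
  Insert 4 (step 3): P = [3, 4] / [6];  Q = [1, 2] / [3]
  Insert 5 (step 4): P = [3, 4, 5] / [6];  Q = [1, 2, 4] / [3]
  Insert 2 (step 5): P = [2, 4, 5] / [3] / [6];  Q = [1, 2, 4] / [3] / [5]
  Insert 1 (step 6): P = [1, 4, 5] / [2] / [3] / [6];  Q = [1, 2, 4] / [3] / [5] / [6]
  Insert 7 (step 7): P = [1, 4, 5, 7] / [2] / [3] / [6];  Q = [1, 2, 4, 7] / [3] / [5] / [6]
Final shape: (4, 1, 1, 1).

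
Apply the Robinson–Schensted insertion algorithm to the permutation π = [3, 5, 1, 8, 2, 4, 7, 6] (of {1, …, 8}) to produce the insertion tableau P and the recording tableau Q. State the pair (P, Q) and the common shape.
P = [1, 2, 4, 6] / [3, 5, 7] / [8];  Q = [1, 2, 4, 7] / [3, 5, 6] / [8];  common shape = (4, 3, 1)

Row-insert the values π_1, π_2, … into P one at a time, bumping the leftmost entry strictly greater than the inserted value down to the next row. The recording tableau Q records, in position (i, j), the step at which that cell was added to P.
  Insert 3 (step 1): P = [3];  Q = [1]
  Insert 5 (step 2): P = [3, 5];  Q = [1, 2]
  Insert 1 (step 3): P = [1, 5] / [3];  Q = [1, 2] / [3]
  Insert 8 (step 4): P = [1, 5, 8] / [3];  Q = [1, 2, 4] / [3]
  Insert 2 (step 5): P = [1, 2, 8] / [3, 5];  Q = [1, 2, 4] / [3, 5]
  Insert 4 (step 6): P = [1, 2, 4] / [3, 5, 8];  Q = [1, 2, 4] / [3, 5, 6]
  Insert 7 (step 7): P = [1, 2, 4, 7] / [3, 5, 8];  Q = [1, 2, 4, 7] / [3, 5, 6]
  Insert 6 (step 8): P = [1, 2, 4, 6] / [3, 5, 7] / [8];  Q = [1, 2, 4, 7] / [3, 5, 6] / [8]
Final shape: (4, 3, 1).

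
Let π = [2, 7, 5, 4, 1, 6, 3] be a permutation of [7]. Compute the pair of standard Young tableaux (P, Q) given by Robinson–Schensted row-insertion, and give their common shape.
P = [1, 3, 6] / [2, 4] / [5] / [7];  Q = [1, 2, 6] / [3, 7] / [4] / [5];  common shape = (3, 2, 1, 1)

Row-insert the values π_1, π_2, … into P one at a time, bumping the leftmost entry strictly greater than the inserted value down to the next row. The recording tableau Q records, in position (i, j), the step at which that cell was added to P.
  Insert 2 (step 1): P = [2];  Q = [1]
  Insert 7 (step 2): P = [2, 7];  Q = [1, 2]
  Insert 5 (step 3): P = [2, 5] / [7];  Q = [1, 2] / [3]
  Insert 4 (step 4): P = [2, 4] / [5] / [7];  Q = [1, 2] / [3] / [4]
  Insert 1 (step 5): P = [1, 4] / [2] / [5] / [7];  Q = [1, 2] / [3] / [4] / [5]
  Insert 6 (step 6): P = [1, 4, 6] / [2] / [5] / [7];  Q = [1, 2, 6] / [3] / [4] / [5]
  Insert 3 (step 7): P = [1, 3, 6] / [2, 4] / [5] / [7];  Q = [1, 2, 6] / [3, 7] / [4] / [5]
Final shape: (3, 2, 1, 1).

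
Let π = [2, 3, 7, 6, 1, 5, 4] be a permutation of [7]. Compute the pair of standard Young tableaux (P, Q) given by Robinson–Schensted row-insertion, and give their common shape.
P = [1, 3, 4] / [2, 5] / [6] / [7];  Q = [1, 2, 3] / [4, 6] / [5] / [7];  common shape = (3, 2, 1, 1)

Row-insert the values π_1, π_2, … into P one at a time, bumping the leftmost entry strictly greater than the inserted value down to the next row. The recording tableau Q records, in position (i, j), the step at which that cell was added to P.
  Insert 2 (step 1): P = [2];  Q = [1]
  Insert 3 (step 2): P = [2, 3];  Q = [1, 2]
  Insert 7 (step 3): P = [2, 3, 7];  Q = [1, 2, 3]
  Insert 6 (step 4): P = [2, 3, 6] / [7];  Q = [1, 2, 3] / [4]
  Insert 1 (step 5): P = [1, 3, 6] / [2] / [7];  Q = [1, 2, 3] / [4] / [5]
  Insert 5 (step 6): P = [1, 3, 5] / [2, 6] / [7];  Q = [1, 2, 3] / [4, 6] / [5]
  Insert 4 (step 7): P = [1, 3, 4] / [2, 5] / [6] / [7];  Q = [1, 2, 3] / [4, 6] / [5] / [7]
Final shape: (3, 2, 1, 1).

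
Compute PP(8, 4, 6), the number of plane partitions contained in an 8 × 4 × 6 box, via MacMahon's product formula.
PP(8, 4, 6) = 90474964580

Evaluate the triple product over i = 1..8, j = 1..4, k = 1..6. The factors are (2/1) · (3/2) · (4/3) · (5/4) · (6/5) · (7/6) · (3/2) · (4/3) · … (192 factors total). The numerators and denominators telescope so the product is an integer; carrying out the multiplication exactly gives PP(8, 4, 6) = 90474964580.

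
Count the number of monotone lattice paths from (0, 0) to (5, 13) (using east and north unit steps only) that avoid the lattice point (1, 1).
Number of paths = 4928

Total paths from (0, 0) to (5, 13): C(18, 5) = 8568. Paths through (1, 1): (paths (0, 0) → (1, 1)) × (paths (1, 1) → (5, 13)) = C(2, 1) · C(16, 4) = 2 · 1820 = 3640. Avoidance count = 8568 − 3640 = 4928.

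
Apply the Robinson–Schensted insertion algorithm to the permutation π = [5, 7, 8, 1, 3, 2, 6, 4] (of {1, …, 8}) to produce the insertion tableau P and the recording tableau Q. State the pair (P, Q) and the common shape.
P = [1, 2, 4] / [3, 6, 8] / [5, 7];  Q = [1, 2, 3] / [4, 5, 7] / [6, 8];  common shape = (3, 3, 2)

Row-insert the values π_1, π_2, … into P one at a time, bumping the leftmost entry strictly greater than the inserted value down to the next row. The recording tableau Q records, in position (i, j), the step at which that cell was added to P.
  Insert 5 (step 1): P = [5];  Q = [1]
  Insert 7 (step 2): P = [5, 7];  Q = [1, 2]
  Insert 8 (step 3): P = [5, 7, 8];  Q = [1, 2, 3]
  Insert 1 (step 4): P = [1, 7, 8] / [5];  Q = [1, 2, 3] / [4]
  Insert 3 (step 5): P = [1, 3, 8] / [5, 7];  Q = [1, 2, 3] / [4, 5]
  Insert 2 (step 6): P = [1, 2, 8] / [3, 7] / [5];  Q = [1, 2, 3] / [4, 5] / [6]
  Insert 6 (step 7): P = [1, 2, 6] / [3, 7, 8] / [5];  Q = [1, 2, 3] / [4, 5, 7] / [6]
  Insert 4 (step 8): P = [1, 2, 4] / [3, 6, 8] / [5, 7];  Q = [1, 2, 3] / [4, 5, 7] / [6, 8]
Final shape: (3, 3, 2).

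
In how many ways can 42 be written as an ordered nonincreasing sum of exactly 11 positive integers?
p(42, 11 parts) = 4802

Partitions of n into exactly k parts are in bijection with partitions of n − k into at most k parts (subtract 1 from each part). So p(42, exactly 11) = p(31, parts ≤ 11). Computing via the recurrence p(m, j) = p(m, j−1) + p(m−j, j) gives 4802.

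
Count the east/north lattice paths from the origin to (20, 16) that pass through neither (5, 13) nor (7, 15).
Number of paths = 7299212718

Inclusion–exclusion. Total paths: C(36, 20) = 7307872110. Through P₁: C(18, 5)·C(18, 15) = 6991488. Through P₂: C(22, 7)·C(14, 13) = 2387616. Since P₁ is strictly southwest of P₂, a monotone path through both must visit P₁ then P₂; paths through both = C(18, 5)·C(4, 2)·C(14, 13) = 719712. Avoid both = 7307872110 − 6991488 − 2387616 + 719712 = 7299212718.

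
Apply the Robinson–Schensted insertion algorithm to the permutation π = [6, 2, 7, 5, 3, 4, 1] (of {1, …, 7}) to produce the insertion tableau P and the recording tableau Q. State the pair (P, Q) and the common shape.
P = [1, 3, 4] / [2, 7] / [5] / [6];  Q = [1, 3, 6] / [2, 4] / [5] / [7];  common shape = (3, 2, 1, 1)

Row-insert the values π_1, π_2, … into P one at a time, bumping the leftmost entry strictly greater than the inserted value down to the next row. The recording tableau Q records, in position (i, j), the step at which that cell was added to P.
  Insert 6 (step 1): P = [6];  Q = [1]
  Insert 2 (step 2): P = [2] / [6];  Q = [1] / [2]
  Insert 7 (step 3): P = [2, 7] / [6];  Q = [1, 3] / [2]
  Insert 5 (step 4): P = [2, 5] / [6, 7];  Q = [1, 3] / [2, 4]
  Insert 3 (step 5): P = [2, 3] / [5, 7] / [6];  Q = [1, 3] / [2, 4] / [5]
  Insert 4 (step 6): P = [2, 3, 4] / [5, 7] / [6];  Q = [1, 3, 6] / [2, 4] / [5]
  Insert 1 (step 7): P = [1, 3, 4] / [2, 7] / [5] / [6];  Q = [1, 3, 6] / [2, 4] / [5] / [7]
Final shape: (3, 2, 1, 1).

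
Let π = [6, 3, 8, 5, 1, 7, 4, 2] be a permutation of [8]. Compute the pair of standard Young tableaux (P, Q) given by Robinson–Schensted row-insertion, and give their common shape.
P = [1, 2, 7] / [3, 4] / [5, 8] / [6];  Q = [1, 3, 6] / [2, 4] / [5, 7] / [8];  common shape = (3, 2, 2, 1)

Row-insert the values π_1, π_2, … into P one at a time, bumping the leftmost entry strictly greater than the inserted value down to the next row. The recording tableau Q records, in position (i, j), the step at which that cell was added to P.
  Insert 6 (step 1): P = [6];  Q = [1]
  Insert 3 (step 2): P = [3] / [6];  Q = [1] / [2]
  Insert 8 (step 3): P = [3, 8] / [6];  Q = [1, 3] / [2]
  Insert 5 (step 4): P = [3, 5] / [6, 8];  Q = [1, 3] / [2, 4]
  Insert 1 (step 5): P = [1, 5] / [3, 8] / [6];  Q = [1, 3] / [2, 4] / [5]
  Insert 7 (step 6): P = [1, 5, 7] / [3, 8] / [6];  Q = [1, 3, 6] / [2, 4] / [5]
  Insert 4 (step 7): P = [1, 4, 7] / [3, 5] / [6, 8];  Q = [1, 3, 6] / [2, 4] / [5, 7]
  Insert 2 (step 8): P = [1, 2, 7] / [3, 4] / [5, 8] / [6];  Q = [1, 3, 6] / [2, 4] / [5, 7] / [8]
Final shape: (3, 2, 2, 1).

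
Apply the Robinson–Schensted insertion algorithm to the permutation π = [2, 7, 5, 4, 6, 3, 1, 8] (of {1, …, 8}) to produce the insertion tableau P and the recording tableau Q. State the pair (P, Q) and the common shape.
P = [1, 3, 6, 8] / [2] / [4] / [5] / [7];  Q = [1, 2, 5, 8] / [3] / [4] / [6] / [7];  common shape = (4, 1, 1, 1, 1)

Row-insert the values π_1, π_2, … into P one at a time, bumping the leftmost entry strictly greater than the inserted value down to the next row. The recording tableau Q records, in position (i, j), the step at which that cell was added to P.
  Insert 2 (step 1): P = [2];  Q = [1]
  Insert 7 (step 2): P = [2, 7];  Q = [1, 2]
  Insert 5 (step 3): P = [2, 5] / [7];  Q = [1, 2] / [3]
  Insert 4 (step 4): P = [2, 4] / [5] / [7];  Q = [1, 2] / [3] / [4]
  Insert 6 (step 5): P = [2, 4, 6] / [5] / [7];  Q = [1, 2, 5] / [3] / [4]
  Insert 3 (step 6): P = [2, 3, 6] / [4] / [5] / [7];  Q = [1, 2, 5] / [3] / [4] / [6]
  Insert 1 (step 7): P = [1, 3, 6] / [2] / [4] / [5] / [7];  Q = [1, 2, 5] / [3] / [4] / [6] / [7]
  Insert 8 (step 8): P = [1, 3, 6, 8] / [2] / [4] / [5] / [7];  Q = [1, 2, 5, 8] / [3] / [4] / [6] / [7]
Final shape: (4, 1, 1, 1, 1).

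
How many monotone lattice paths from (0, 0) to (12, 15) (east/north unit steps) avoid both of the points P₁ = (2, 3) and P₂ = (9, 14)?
Number of paths = 8921600

Inclusion–exclusion. Total paths: C(27, 12) = 17383860. Through P₁: C(5, 2)·C(22, 10) = 6466460. Through P₂: C(23, 9)·C(4, 3) = 3268760. Since P₁ is strictly southwest of P₂, a monotone path through both must visit P₁ then P₂; paths through both = C(5, 2)·C(18, 7)·C(4, 3) = 1272960. Avoid both = 17383860 − 6466460 − 3268760 + 1272960 = 8921600.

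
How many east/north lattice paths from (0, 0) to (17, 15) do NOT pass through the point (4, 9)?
Number of paths = 546323340

Total paths from (0, 0) to (17, 15): C(32, 17) = 565722720. Paths through (4, 9): (paths (0, 0) → (4, 9)) × (paths (4, 9) → (17, 15)) = C(13, 4) · C(19, 13) = 715 · 27132 = 19399380. Avoidance count = 565722720 − 19399380 = 546323340.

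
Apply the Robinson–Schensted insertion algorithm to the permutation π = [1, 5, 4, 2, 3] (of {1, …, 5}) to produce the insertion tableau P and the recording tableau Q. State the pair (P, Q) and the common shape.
P = [1, 2, 3] / [4] / [5];  Q = [1, 2, 5] / [3] / [4];  common shape = (3, 1, 1)

Row-insert the values π_1, π_2, … into P one at a time, bumping the leftmost entry strictly greater than the inserted value down to the next row. The recording tableau Q records, in position (i, j), the step at which that cell was added to P.
  Insert 1 (step 1): P = [1];  Q = [1]
  Insert 5 (step 2): P = [1, 5];  Q = [1, 2]
  Insert 4 (step 3): P = [1, 4] / [5];  Q = [1, 2] / [3]
  Insert 2 (step 4): P = [1, 2] / [4] / [5];  Q = [1, 2] / [3] / [4]
  Insert 3 (step 5): P = [1, 2, 3] / [4] / [5];  Q = [1, 2, 5] / [3] / [4]
Final shape: (3, 1, 1).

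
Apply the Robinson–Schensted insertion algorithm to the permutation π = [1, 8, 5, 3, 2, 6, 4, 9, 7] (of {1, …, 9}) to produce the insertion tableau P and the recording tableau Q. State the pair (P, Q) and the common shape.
P = [1, 2, 4, 7] / [3, 6, 9] / [5] / [8];  Q = [1, 2, 6, 8] / [3, 7, 9] / [4] / [5];  common shape = (4, 3, 1, 1)

Row-insert the values π_1, π_2, … into P one at a time, bumping the leftmost entry strictly greater than the inserted value down to the next row. The recording tableau Q records, in position (i, j), the step at which that cell was added to P.
  Insert 1 (step 1): P = [1];  Q = [1]
  Insert 8 (step 2): P = [1, 8];  Q = [1, 2]
  Insert 5 (step 3): P = [1, 5] / [8];  Q = [1, 2] / [3]
  Insert 3 (step 4): P = [1, 3] / [5] / [8];  Q = [1, 2] / [3] / [4]
  Insert 2 (step 5): P = [1, 2] / [3] / [5] / [8];  Q = [1, 2] / [3] / [4] / [5]
  Insert 6 (step 6): P = [1, 2, 6] / [3] / [5] / [8];  Q = [1, 2, 6] / [3] / [4] / [5]
  Insert 4 (step 7): P = [1, 2, 4] / [3, 6] / [5] / [8];  Q = [1, 2, 6] / [3, 7] / [4] / [5]
  Insert 9 (step 8): P = [1, 2, 4, 9] / [3, 6] / [5] / [8];  Q = [1, 2, 6, 8] / [3, 7] / [4] / [5]
  Insert 7 (step 9): P = [1, 2, 4, 7] / [3, 6, 9] / [5] / [8];  Q = [1, 2, 6, 8] / [3, 7, 9] / [4] / [5]
Final shape: (4, 3, 1, 1).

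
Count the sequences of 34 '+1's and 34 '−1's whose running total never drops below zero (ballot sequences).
C_34 = 812944042149730764

These ballot sequences are counted by the Catalan number C_n = (1/(n + 1)) · C(2n, n). For n = 34: C_34 = (1/35) · C(68, 34) = 28453041475240576740/35 = 812944042149730764.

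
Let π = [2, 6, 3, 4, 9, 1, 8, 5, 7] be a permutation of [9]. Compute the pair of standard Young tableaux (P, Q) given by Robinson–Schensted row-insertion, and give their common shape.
P = [1, 3, 4, 5, 7] / [2, 8] / [6, 9];  Q = [1, 2, 4, 5, 9] / [3, 7] / [6, 8];  common shape = (5, 2, 2)

Row-insert the values π_1, π_2, … into P one at a time, bumping the leftmost entry strictly greater than the inserted value down to the next row. The recording tableau Q records, in position (i, j), the step at which that cell was added to P.
  Insert 2 (step 1): P = [2];  Q = [1]
  Insert 6 (step 2): P = [2, 6];  Q = [1, 2]
  Insert 3 (step 3): P = [2, 3] / [6];  Q = [1, 2] / [3]
  Insert 4 (step 4): P = [2, 3, 4] / [6];  Q = [1, 2, 4] / [3]
  Insert 9 (step 5): P = [2, 3, 4, 9] / [6];  Q = [1, 2, 4, 5] / [3]
  Insert 1 (step 6): P = [1, 3, 4, 9] / [2] / [6];  Q = [1, 2, 4, 5] / [3] / [6]
  Insert 8 (step 7): P = [1, 3, 4, 8] / [2, 9] / [6];  Q = [1, 2, 4, 5] / [3, 7] / [6]
  Insert 5 (step 8): P = [1, 3, 4, 5] / [2, 8] / [6, 9];  Q = [1, 2, 4, 5] / [3, 7] / [6, 8]
  Insert 7 (step 9): P = [1, 3, 4, 5, 7] / [2, 8] / [6, 9];  Q = [1, 2, 4, 5, 9] / [3, 7] / [6, 8]
Final shape: (5, 2, 2).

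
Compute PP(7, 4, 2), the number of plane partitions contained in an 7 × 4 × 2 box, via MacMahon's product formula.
PP(7, 4, 2) = 32670

Evaluate the triple product over i = 1..7, j = 1..4, k = 1..2. The factors are (2/1) · (3/2) · (3/2) · (4/3) · (4/3) · (5/4) · (5/4) · (6/5) · … (56 factors total). The numerators and denominators telescope so the product is an integer; carrying out the multiplication exactly gives PP(7, 4, 2) = 32670.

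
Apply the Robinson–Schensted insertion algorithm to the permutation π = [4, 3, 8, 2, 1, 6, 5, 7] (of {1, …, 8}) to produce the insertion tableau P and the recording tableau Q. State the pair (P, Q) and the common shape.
P = [1, 5, 7] / [2, 6] / [3, 8] / [4];  Q = [1, 3, 8] / [2, 6] / [4, 7] / [5];  common shape = (3, 2, 2, 1)

Row-insert the values π_1, π_2, … into P one at a time, bumping the leftmost entry strictly greater than the inserted value down to the next row. The recording tableau Q records, in position (i, j), the step at which that cell was added to P.
  Insert 4 (step 1): P = [4];  Q = [1]
  Insert 3 (step 2): P = [3] / [4];  Q = [1] / [2]
  Insert 8 (step 3): P = [3, 8] / [4];  Q = [1, 3] / [2]
  Insert 2 (step 4): P = [2, 8] / [3] / [4];  Q = [1, 3] / [2] / [4]
  Insert 1 (step 5): P = [1, 8] / [2] / [3] / [4];  Q = [1, 3] / [2] / [4] / [5]
  Insert 6 (step 6): P = [1, 6] / [2, 8] / [3] / [4];  Q = [1, 3] / [2, 6] / [4] / [5]
  Insert 5 (step 7): P = [1, 5] / [2, 6] / [3, 8] / [4];  Q = [1, 3] / [2, 6] / [4, 7] / [5]
  Insert 7 (step 8): P = [1, 5, 7] / [2, 6] / [3, 8] / [4];  Q = [1, 3, 8] / [2, 6] / [4, 7] / [5]
Final shape: (3, 2, 2, 1).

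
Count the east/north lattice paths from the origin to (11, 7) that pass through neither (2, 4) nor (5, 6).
Number of paths = 26340

Inclusion–exclusion. Total paths: C(18, 11) = 31824. Through P₁: C(6, 2)·C(12, 9) = 3300. Through P₂: C(11, 5)·C(7, 6) = 3234. Since P₁ is strictly southwest of P₂, a monotone path through both must visit P₁ then P₂; paths through both = C(6, 2)·C(5, 3)·C(7, 6) = 1050. Avoid both = 31824 − 3300 − 3234 + 1050 = 26340.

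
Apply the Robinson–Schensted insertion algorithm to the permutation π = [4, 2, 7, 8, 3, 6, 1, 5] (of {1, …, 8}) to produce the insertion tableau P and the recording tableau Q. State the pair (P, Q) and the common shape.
P = [1, 3, 5] / [2, 6, 8] / [4, 7];  Q = [1, 3, 4] / [2, 5, 6] / [7, 8];  common shape = (3, 3, 2)

Row-insert the values π_1, π_2, … into P one at a time, bumping the leftmost entry strictly greater than the inserted value down to the next row. The recording tableau Q records, in position (i, j), the step at which that cell was added to P.
  Insert 4 (step 1): P = [4];  Q = [1]
  Insert 2 (step 2): P = [2] / [4];  Q = [1] / [2]
  Insert 7 (step 3): P = [2, 7] / [4];  Q = [1, 3] / [2]
  Insert 8 (step 4): P = [2, 7, 8] / [4];  Q = [1, 3, 4] / [2]
  Insert 3 (step 5): P = [2, 3, 8] / [4, 7];  Q = [1, 3, 4] / [2, 5]
  Insert 6 (step 6): P = [2, 3, 6] / [4, 7, 8];  Q = [1, 3, 4] / [2, 5, 6]
  Insert 1 (step 7): P = [1, 3, 6] / [2, 7, 8] / [4];  Q = [1, 3, 4] / [2, 5, 6] / [7]
  Insert 5 (step 8): P = [1, 3, 5] / [2, 6, 8] / [4, 7];  Q = [1, 3, 4] / [2, 5, 6] / [7, 8]
Final shape: (3, 3, 2).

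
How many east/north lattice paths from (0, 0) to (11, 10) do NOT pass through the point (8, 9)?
Number of paths = 255476

Total paths from (0, 0) to (11, 10): C(21, 11) = 352716. Paths through (8, 9): (paths (0, 0) → (8, 9)) × (paths (8, 9) → (11, 10)) = C(17, 8) · C(4, 3) = 24310 · 4 = 97240. Avoidance count = 352716 − 97240 = 255476.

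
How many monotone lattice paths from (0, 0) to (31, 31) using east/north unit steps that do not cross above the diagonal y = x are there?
C_31 = 14544636039226909

These NE paths below the diagonal are counted by the Catalan number C_n = (1/(n + 1)) · C(2n, n). For n = 31: C_31 = (1/32) · C(62, 31) = 465428353255261088/32 = 14544636039226909.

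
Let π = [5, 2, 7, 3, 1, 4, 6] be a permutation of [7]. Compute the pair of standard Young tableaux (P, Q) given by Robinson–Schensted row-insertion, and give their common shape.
P = [1, 3, 4, 6] / [2, 7] / [5];  Q = [1, 3, 6, 7] / [2, 4] / [5];  common shape = (4, 2, 1)

Row-insert the values π_1, π_2, … into P one at a time, bumping the leftmost entry strictly greater than the inserted value down to the next row. The recording tableau Q records, in position (i, j), the step at which that cell was added to P.
  Insert 5 (step 1): P = [5];  Q = [1]
  Insert 2 (step 2): P = [2] / [5];  Q = [1] / [2]
  Insert 7 (step 3): P = [2, 7] / [5];  Q = [1, 3] / [2]
  Insert 3 (step 4): P = [2, 3] / [5, 7];  Q = [1, 3] / [2, 4]
  Insert 1 (step 5): P = [1, 3] / [2, 7] / [5];  Q = [1, 3] / [2, 4] / [5]
  Insert 4 (step 6): P = [1, 3, 4] / [2, 7] / [5];  Q = [1, 3, 6] / [2, 4] / [5]
  Insert 6 (step 7): P = [1, 3, 4, 6] / [2, 7] / [5];  Q = [1, 3, 6, 7] / [2, 4] / [5]
Final shape: (4, 2, 1).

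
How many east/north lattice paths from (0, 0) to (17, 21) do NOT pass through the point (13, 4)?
Number of paths = 28766899080

Total paths from (0, 0) to (17, 21): C(38, 17) = 28781143380. Paths through (13, 4): (paths (0, 0) → (13, 4)) × (paths (13, 4) → (17, 21)) = C(17, 13) · C(21, 4) = 2380 · 5985 = 14244300. Avoidance count = 28781143380 − 14244300 = 28766899080.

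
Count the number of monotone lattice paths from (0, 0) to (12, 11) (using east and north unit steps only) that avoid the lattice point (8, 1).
Number of paths = 1343069

Total paths from (0, 0) to (12, 11): C(23, 12) = 1352078. Paths through (8, 1): (paths (0, 0) → (8, 1)) × (paths (8, 1) → (12, 11)) = C(9, 8) · C(14, 4) = 9 · 1001 = 9009. Avoidance count = 1352078 − 9009 = 1343069.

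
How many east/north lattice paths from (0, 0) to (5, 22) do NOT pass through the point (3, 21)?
Number of paths = 74658

Total paths from (0, 0) to (5, 22): C(27, 5) = 80730. Paths through (3, 21): (paths (0, 0) → (3, 21)) × (paths (3, 21) → (5, 22)) = C(24, 3) · C(3, 2) = 2024 · 3 = 6072. Avoidance count = 80730 − 6072 = 74658.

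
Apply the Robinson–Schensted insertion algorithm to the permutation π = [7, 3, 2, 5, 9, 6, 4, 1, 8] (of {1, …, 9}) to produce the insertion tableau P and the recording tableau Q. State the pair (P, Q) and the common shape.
P = [1, 4, 6, 8] / [2, 5] / [3, 9] / [7];  Q = [1, 4, 5, 9] / [2, 6] / [3, 7] / [8];  common shape = (4, 2, 2, 1)

Row-insert the values π_1, π_2, … into P one at a time, bumping the leftmost entry strictly greater than the inserted value down to the next row. The recording tableau Q records, in position (i, j), the step at which that cell was added to P.
  Insert 7 (step 1): P = [7];  Q = [1]
  Insert 3 (step 2): P = [3] / [7];  Q = [1] / [2]
  Insert 2 (step 3): P = [2] / [3] / [7];  Q = [1] / [2] / [3]
  Insert 5 (step 4): P = [2, 5] / [3] / [7];  Q = [1, 4] / [2] / [3]
  Insert 9 (step 5): P = [2, 5, 9] / [3] / [7];  Q = [1, 4, 5] / [2] / [3]
  Insert 6 (step 6): P = [2, 5, 6] / [3, 9] / [7];  Q = [1, 4, 5] / [2, 6] / [3]
  Insert 4 (step 7): P = [2, 4, 6] / [3, 5] / [7, 9];  Q = [1, 4, 5] / [2, 6] / [3, 7]
  Insert 1 (step 8): P = [1, 4, 6] / [2, 5] / [3, 9] / [7];  Q = [1, 4, 5] / [2, 6] / [3, 7] / [8]
  Insert 8 (step 9): P = [1, 4, 6, 8] / [2, 5] / [3, 9] / [7];  Q = [1, 4, 5, 9] / [2, 6] / [3, 7] / [8]
Final shape: (4, 2, 2, 1).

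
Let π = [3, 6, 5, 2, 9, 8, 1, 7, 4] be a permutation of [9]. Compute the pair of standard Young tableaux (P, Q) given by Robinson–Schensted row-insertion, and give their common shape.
P = [1, 4, 7] / [2, 5] / [3, 8] / [6, 9];  Q = [1, 2, 5] / [3, 6] / [4, 8] / [7, 9];  common shape = (3, 2, 2, 2)

Row-insert the values π_1, π_2, … into P one at a time, bumping the leftmost entry strictly greater than the inserted value down to the next row. The recording tableau Q records, in position (i, j), the step at which that cell was added to P.
  Insert 3 (step 1): P = [3];  Q = [1]
  Insert 6 (step 2): P = [3, 6];  Q = [1, 2]
  Insert 5 (step 3): P = [3, 5] / [6];  Q = [1, 2] / [3]
  Insert 2 (step 4): P = [2, 5] / [3] / [6];  Q = [1, 2] / [3] / [4]
  Insert 9 (step 5): P = [2, 5, 9] / [3] / [6];  Q = [1, 2, 5] / [3] / [4]
  Insert 8 (step 6): P = [2, 5, 8] / [3, 9] / [6];  Q = [1, 2, 5] / [3, 6] / [4]
  Insert 1 (step 7): P = [1, 5, 8] / [2, 9] / [3] / [6];  Q = [1, 2, 5] / [3, 6] / [4] / [7]
  Insert 7 (step 8): P = [1, 5, 7] / [2, 8] / [3, 9] / [6];  Q = [1, 2, 5] / [3, 6] / [4, 8] / [7]
  Insert 4 (step 9): P = [1, 4, 7] / [2, 5] / [3, 8] / [6, 9];  Q = [1, 2, 5] / [3, 6] / [4, 8] / [7, 9]
Final shape: (3, 2, 2, 2).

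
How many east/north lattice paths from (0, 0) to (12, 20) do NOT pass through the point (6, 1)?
Number of paths = 224553140

Total paths from (0, 0) to (12, 20): C(32, 12) = 225792840. Paths through (6, 1): (paths (0, 0) → (6, 1)) × (paths (6, 1) → (12, 20)) = C(7, 6) · C(25, 6) = 7 · 177100 = 1239700. Avoidance count = 225792840 − 1239700 = 224553140.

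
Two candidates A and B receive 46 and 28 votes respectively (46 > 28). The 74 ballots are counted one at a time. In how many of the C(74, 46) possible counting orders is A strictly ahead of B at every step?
Strict-lead orderings = 47960171890333987536

Total orderings of the 74 votes with 46 for A: C(74, 46) = 197169595549150837648. By the Bertrand ballot formula (Cycle Lemma / reflection principle), the number of orderings in which A is strictly ahead of B throughout is (p − q)/(p + q) · C(p + q, p) = (46 − 28)/(46 + 28) · 197169595549150837648 = 47960171890333987536.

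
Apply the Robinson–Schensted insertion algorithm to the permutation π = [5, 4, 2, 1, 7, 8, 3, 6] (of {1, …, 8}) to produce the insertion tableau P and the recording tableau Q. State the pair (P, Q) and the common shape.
P = [1, 3, 6] / [2, 7, 8] / [4] / [5];  Q = [1, 5, 6] / [2, 7, 8] / [3] / [4];  common shape = (3, 3, 1, 1)

Row-insert the values π_1, π_2, … into P one at a time, bumping the leftmost entry strictly greater than the inserted value down to the next row. The recording tableau Q records, in position (i, j), the step at which that cell was added to P.
  Insert 5 (step 1): P = [5];  Q = [1]
  Insert 4 (step 2): P = [4] / [5];  Q = [1] / [2]
  Insert 2 (step 3): P = [2] / [4] / [5];  Q = [1] / [2] / [3]
  Insert 1 (step 4): P = [1] / [2] / [4] / [5];  Q = [1] / [2] / [3] / [4]
  Insert 7 (step 5): P = [1, 7] / [2] / [4] / [5];  Q = [1, 5] / [2] / [3] / [4]
  Insert 8 (step 6): P = [1, 7, 8] / [2] / [4] / [5];  Q = [1, 5, 6] / [2] / [3] / [4]
  Insert 3 (step 7): P = [1, 3, 8] / [2, 7] / [4] / [5];  Q = [1, 5, 6] / [2, 7] / [3] / [4]
  Insert 6 (step 8): P = [1, 3, 6] / [2, 7, 8] / [4] / [5];  Q = [1, 5, 6] / [2, 7, 8] / [3] / [4]
Final shape: (3, 3, 1, 1).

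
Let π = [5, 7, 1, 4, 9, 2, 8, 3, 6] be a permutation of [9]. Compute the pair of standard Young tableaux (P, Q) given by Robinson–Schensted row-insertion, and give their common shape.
P = [1, 2, 3, 6] / [4, 7, 8] / [5, 9];  Q = [1, 2, 5, 9] / [3, 4, 7] / [6, 8];  common shape = (4, 3, 2)

Row-insert the values π_1, π_2, … into P one at a time, bumping the leftmost entry strictly greater than the inserted value down to the next row. The recording tableau Q records, in position (i, j), the step at which that cell was added to P.
  Insert 5 (step 1): P = [5];  Q = [1]
  Insert 7 (step 2): P = [5, 7];  Q = [1, 2]
  Insert 1 (step 3): P = [1, 7] / [5];  Q = [1, 2] / [3]
  Insert 4 (step 4): P = [1, 4] / [5, 7];  Q = [1, 2] / [3, 4]
  Insert 9 (step 5): P = [1, 4, 9] / [5, 7];  Q = [1, 2, 5] / [3, 4]
  Insert 2 (step 6): P = [1, 2, 9] / [4, 7] / [5];  Q = [1, 2, 5] / [3, 4] / [6]
  Insert 8 (step 7): P = [1, 2, 8] / [4, 7, 9] / [5];  Q = [1, 2, 5] / [3, 4, 7] / [6]
  Insert 3 (step 8): P = [1, 2, 3] / [4, 7, 8] / [5, 9];  Q = [1, 2, 5] / [3, 4, 7] / [6, 8]
  Insert 6 (step 9): P = [1, 2, 3, 6] / [4, 7, 8] / [5, 9];  Q = [1, 2, 5, 9] / [3, 4, 7] / [6, 8]
Final shape: (4, 3, 2).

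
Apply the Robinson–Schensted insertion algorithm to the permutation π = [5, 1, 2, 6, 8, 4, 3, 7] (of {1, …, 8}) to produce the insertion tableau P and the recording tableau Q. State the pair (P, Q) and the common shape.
P = [1, 2, 3, 7] / [4, 6, 8] / [5];  Q = [1, 3, 4, 5] / [2, 6, 8] / [7];  common shape = (4, 3, 1)

Row-insert the values π_1, π_2, … into P one at a time, bumping the leftmost entry strictly greater than the inserted value down to the next row. The recording tableau Q records, in position (i, j), the step at which that cell was added to P.
  Insert 5 (step 1): P = [5];  Q = [1]
  Insert 1 (step 2): P = [1] / [5];  Q = [1] / [2]
  Insert 2 (step 3): P = [1, 2] / [5];  Q = [1, 3] / [2]
  Insert 6 (step 4): P = [1, 2, 6] / [5];  Q = [1, 3, 4] / [2]
  Insert 8 (step 5): P = [1, 2, 6, 8] / [5];  Q = [1, 3, 4, 5] / [2]
  Insert 4 (step 6): P = [1, 2, 4, 8] / [5, 6];  Q = [1, 3, 4, 5] / [2, 6]
  Insert 3 (step 7): P = [1, 2, 3, 8] / [4, 6] / [5];  Q = [1, 3, 4, 5] / [2, 6] / [7]
  Insert 7 (step 8): P = [1, 2, 3, 7] / [4, 6, 8] / [5];  Q = [1, 3, 4, 5] / [2, 6, 8] / [7]
Final shape: (4, 3, 1).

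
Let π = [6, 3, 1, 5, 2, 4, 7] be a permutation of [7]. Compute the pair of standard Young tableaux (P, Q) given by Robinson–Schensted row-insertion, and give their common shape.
P = [1, 2, 4, 7] / [3, 5] / [6];  Q = [1, 4, 6, 7] / [2, 5] / [3];  common shape = (4, 2, 1)

Row-insert the values π_1, π_2, … into P one at a time, bumping the leftmost entry strictly greater than the inserted value down to the next row. The recording tableau Q records, in position (i, j), the step at which that cell was added to P.
  Insert 6 (step 1): P = [6];  Q = [1]
  Insert 3 (step 2): P = [3] / [6];  Q = [1] / [2]
  Insert 1 (step 3): P = [1] / [3] / [6];  Q = [1] / [2] / [3]
  Insert 5 (step 4): P = [1, 5] / [3] / [6];  Q = [1, 4] / [2] / [3]
  Insert 2 (step 5): P = [1, 2] / [3, 5] / [6];  Q = [1, 4] / [2, 5] / [3]
  Insert 4 (step 6): P = [1, 2, 4] / [3, 5] / [6];  Q = [1, 4, 6] / [2, 5] / [3]
  Insert 7 (step 7): P = [1, 2, 4, 7] / [3, 5] / [6];  Q = [1, 4, 6, 7] / [2, 5] / [3]
Final shape: (4, 2, 1).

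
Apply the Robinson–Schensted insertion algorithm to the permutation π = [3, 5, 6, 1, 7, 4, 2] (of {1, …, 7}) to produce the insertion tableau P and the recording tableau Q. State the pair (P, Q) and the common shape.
P = [1, 2, 6, 7] / [3, 4] / [5];  Q = [1, 2, 3, 5] / [4, 6] / [7];  common shape = (4, 2, 1)

Row-insert the values π_1, π_2, … into P one at a time, bumping the leftmost entry strictly greater than the inserted value down to the next row. The recording tableau Q records, in position (i, j), the step at which that cell was added to P.
  Insert 3 (step 1): P = [3];  Q = [1]
  Insert 5 (step 2): P = [3, 5];  Q = [1, 2]
  Insert 6 (step 3): P = [3, 5, 6];  Q = [1, 2, 3]
  Insert 1 (step 4): P = [1, 5, 6] / [3];  Q = [1, 2, 3] / [4]
  Insert 7 (step 5): P = [1, 5, 6, 7] / [3];  Q = [1, 2, 3, 5] / [4]
  Insert 4 (step 6): P = [1, 4, 6, 7] / [3, 5];  Q = [1, 2, 3, 5] / [4, 6]
  Insert 2 (step 7): P = [1, 2, 6, 7] / [3, 4] / [5];  Q = [1, 2, 3, 5] / [4, 6] / [7]
Final shape: (4, 2, 1).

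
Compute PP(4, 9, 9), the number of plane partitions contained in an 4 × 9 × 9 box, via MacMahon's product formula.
PP(4, 9, 9) = 1832516612010448

Evaluate the triple product over i = 1..4, j = 1..9, k = 1..9. The factors are (2/1) · (3/2) · (4/3) · (5/4) · (6/5) · (7/6) · (8/7) · (9/8) · … (324 factors total). The numerators and denominators telescope so the product is an integer; carrying out the multiplication exactly gives PP(4, 9, 9) = 1832516612010448.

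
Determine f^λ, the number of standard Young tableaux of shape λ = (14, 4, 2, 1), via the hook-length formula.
# SYT of shape (14, 4, 2, 1) = 2457840

Hook-length formula: f^λ = n! / Π hook(c), product over all cells c of the Young diagram. For λ = (14, 4, 2, 1), n = 21 boxes. Hook lengths by row (left-to-right, top-to-bottom): [17, 15, 13, 12, 10, 9, 8, 7, 6, 5, 4, 3, 2, 1]; [6, 4, 2, 1]; [3, 1]; [1]. Product of hooks = 20786927616000. So f^λ = 21! / 20786927616000 = 51090942171709440000 / 20786927616000 = 2457840.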